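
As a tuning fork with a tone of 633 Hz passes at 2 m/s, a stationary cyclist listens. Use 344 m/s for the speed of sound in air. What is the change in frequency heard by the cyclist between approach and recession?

7.36 Hz

Approaching: f₁ = f · v/(v − v_s) = 633 × 344/342 ≈ 636.70 Hz.
Receding: f₂ = f · v/(v + v_s) = 633 × 344/346 ≈ 629.34 Hz.
Drop: f₁ − f₂ = 2f·v·v_s/(v² − v_s²) = 2 × 633 × 344 × 2/(344² − 2²) ≈ 7.36 Hz.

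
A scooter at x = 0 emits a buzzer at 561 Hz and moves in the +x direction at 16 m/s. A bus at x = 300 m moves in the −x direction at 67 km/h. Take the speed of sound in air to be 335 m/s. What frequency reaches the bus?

67 km/h = 18.61 m/s.
The observer lies on the +x side, so the source is heading toward the observer and the observer is heading toward the source.
General Doppler shift: f' = f · (v + v_o)/(v − v_s).
f' = 561 × (335 + 18.61)/(335 − 16) = 561 × 353.61/319 ≈ 622 Hz.

622 Hz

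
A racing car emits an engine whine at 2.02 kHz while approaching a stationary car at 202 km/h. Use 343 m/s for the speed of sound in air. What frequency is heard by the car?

2.42 kHz

202 km/h = 56.11 m/s.
With the source moving toward a stationary observer, f' = f · v/(v − v_s).
f' = 2.02 × 343/(343 − 56.11) = 2.02 × 343/286.9 ≈ 2.42 kHz.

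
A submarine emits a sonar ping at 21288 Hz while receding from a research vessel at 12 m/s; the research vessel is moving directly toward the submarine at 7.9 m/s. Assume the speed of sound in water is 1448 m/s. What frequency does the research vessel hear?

21228 Hz

General Doppler shift: f' = f · (v + v_o)/(v + v_s).
f' = 21288 × (1448 + 7.9)/(1448 + 12) = 21288 × 1455.9/1460 ≈ 21228 Hz.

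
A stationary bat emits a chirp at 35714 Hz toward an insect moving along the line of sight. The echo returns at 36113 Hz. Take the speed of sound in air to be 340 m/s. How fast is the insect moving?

1.89 m/s

Double Doppler shift off a moving reflector: f₂ = f₀ · (v + u)/(v − u) (u > 0 toward emitter).
Rearranging, u = v · (f₂ − f₀)/(f₂ + f₀) = 340 × 399/71827 ≈ 1.89 m/s.
So the insect is moving at 1.89 m/s toward the emitter.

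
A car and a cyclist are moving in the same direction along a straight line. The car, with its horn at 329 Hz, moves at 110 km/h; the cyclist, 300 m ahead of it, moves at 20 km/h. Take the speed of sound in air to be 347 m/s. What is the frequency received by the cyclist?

110 km/h = 30.56 m/s; 20 km/h = 5.556 m/s.
The cyclist is ahead, so the car is moving toward it while the cyclist is moving away from the car.
General Doppler shift: f' = f · (v − v_o)/(v − v_s).
f' = 329 × (347 − 5.556)/(347 − 30.56) = 329 × 341.44/316.44 ≈ 355 Hz.

355 Hz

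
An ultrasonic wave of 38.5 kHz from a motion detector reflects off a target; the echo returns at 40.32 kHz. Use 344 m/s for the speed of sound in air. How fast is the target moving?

7.9 m/s

Double Doppler shift off a moving reflector: f₂ = f₀ · (v + u)/(v − u) (u > 0 toward emitter).
Rearranging, u = v · (f₂ − f₀)/(f₂ + f₀) = 344 × 1.82/78.82 ≈ 7.9 m/s.
So the target is moving at 7.9 m/s toward the emitter.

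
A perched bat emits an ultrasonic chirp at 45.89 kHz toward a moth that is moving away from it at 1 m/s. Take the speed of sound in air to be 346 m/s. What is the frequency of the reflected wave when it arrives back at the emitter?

The moth first receives the wave as a moving observer: f₁ = f₀ · (v − u)/v = 45.89 × (346 − 1)/346 ≈ 45.8 kHz.
On reflection it acts as a source moving away from the stationary detector: f₂ = f₁ · v/(v + u) = 45.8 × 346/347 ≈ 45.6 kHz.

45.6 kHz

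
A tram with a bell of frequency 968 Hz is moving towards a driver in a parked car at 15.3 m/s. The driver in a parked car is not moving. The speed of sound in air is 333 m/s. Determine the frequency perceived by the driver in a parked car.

With the source moving toward a stationary observer, f' = f · v/(v − v_s).
f' = 968 × 333/(333 − 15.3) = 968 × 333/317.7 ≈ 1015 Hz.

1015 Hz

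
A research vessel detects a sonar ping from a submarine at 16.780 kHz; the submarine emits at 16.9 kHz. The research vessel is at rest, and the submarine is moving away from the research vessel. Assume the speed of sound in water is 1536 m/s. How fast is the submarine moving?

11.0 m/s

f' = f · v/(v + v_s) ⇒ v_s = v · |1 − f/f'|.
v_s = 1536 × |1 − 16.9/16.780| = 1536 × 0.007151 ≈ 11.0 m/s.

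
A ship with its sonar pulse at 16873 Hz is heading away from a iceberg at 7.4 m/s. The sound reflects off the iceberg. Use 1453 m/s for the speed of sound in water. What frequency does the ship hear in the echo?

The iceberg receives the sound from a moving source: f₁ = f₀ · v/(v + v_e) = 16873 × 1453/1460.4 ≈ 16788 Hz.
On the return leg the ship is a moving observer: f₂ = f₁ · (v − v_e)/v = 16788 × 1445.6/1453 ≈ 16702 Hz.
Equivalently f₂ = f₀ · (v − v_e)/(v + v_e).

16702 Hz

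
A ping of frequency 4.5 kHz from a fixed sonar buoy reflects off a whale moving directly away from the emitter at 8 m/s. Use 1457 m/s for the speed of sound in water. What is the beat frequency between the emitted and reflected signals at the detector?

49.1 Hz

The whale first receives the wave as a moving observer: f₁ = f₀ · (v − u)/v = 4.5 × (1457 − 8)/1457 ≈ 4.4753 kHz.
On reflection it acts as a source moving away from the stationary detector: f₂ = f₁ · v/(v + u) = 4.4753 × 1457/1465 ≈ 4.4509 kHz.
Equivalently f₂ = f₀ · (v − u)/(v + u).
Beat frequency (with f₀ = 4500 Hz): |f₂ − f₀| = 2u·f₀/(v + u) = 2 × 8 × 4500/1465 ≈ 49.1 Hz.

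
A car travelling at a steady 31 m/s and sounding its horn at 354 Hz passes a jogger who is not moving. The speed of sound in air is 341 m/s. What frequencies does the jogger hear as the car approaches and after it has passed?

Approaching: f₁ = f · v/(v − v_s) = 354 × 341/310 ≈ 389 Hz.
Receding: f₂ = f · v/(v + v_s) = 354 × 341/372 ≈ 324 Hz.

389 Hz approaching; 324 Hz receding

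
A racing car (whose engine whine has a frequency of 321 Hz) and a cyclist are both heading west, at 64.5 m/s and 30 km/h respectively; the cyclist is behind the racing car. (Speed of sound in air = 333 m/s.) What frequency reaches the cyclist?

276 Hz

30 km/h = 8.333 m/s.
The cyclist is behind, so the racing car is moving away from it while the cyclist is moving toward the racing car.
Both move, so f' = f · (v + v_o)/(v + v_s).
f' = 321 × (333 + 8.333)/(333 + 64.5) = 321 × 341.33/397.5 ≈ 276 Hz.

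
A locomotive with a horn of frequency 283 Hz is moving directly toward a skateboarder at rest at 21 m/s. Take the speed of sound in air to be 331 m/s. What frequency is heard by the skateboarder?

302 Hz

Only the source moves, toward the listener, so f' = f · v/(v − v_s).
f' = 283 × 331/(331 − 21) = 283 × 331/310 ≈ 302 Hz.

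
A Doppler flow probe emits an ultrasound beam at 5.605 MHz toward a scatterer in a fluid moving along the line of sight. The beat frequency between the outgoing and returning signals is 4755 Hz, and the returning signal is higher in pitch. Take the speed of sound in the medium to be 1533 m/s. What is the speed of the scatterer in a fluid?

0.65 m/s

Double Doppler shift off a moving reflector: f₂ = f₀ · (v + u)/(v − u) (u > 0 toward emitter).
Returning signal is higher, so f₂ = f₀ + Δf = 5605000 + 4755 = 5609755 Hz.
Rearranging, u = v · (f₂ − f₀)/(f₂ + f₀) = 1533 × 4755/11214755 ≈ 0.65 m/s.
So the scatterer in a fluid is moving at 0.65 m/s toward the emitter.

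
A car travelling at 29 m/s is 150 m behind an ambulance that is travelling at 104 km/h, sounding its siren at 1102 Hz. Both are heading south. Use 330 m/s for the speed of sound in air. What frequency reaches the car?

1102 Hz

104 km/h = 28.89 m/s.
The car is behind, so the ambulance is moving away from it while the car is moving toward the ambulance.
Both move, so f' = f · (v + v_o)/(v + v_s).
f' = 1102 × (330 + 29)/(330 + 28.89) = 1102 × 359/358.89 ≈ 1102 Hz.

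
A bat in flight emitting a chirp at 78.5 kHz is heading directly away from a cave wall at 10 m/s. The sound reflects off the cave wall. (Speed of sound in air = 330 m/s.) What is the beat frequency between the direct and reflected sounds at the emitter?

The cave wall receives the sound from a moving source: f₁ = f₀ · v/(v + v_e) = 78.5 × 330/340 ≈ 76.19 kHz.
On the return leg the bat in flight is a moving observer: f₂ = f₁ · (v − v_e)/v = 76.19 × 320/330 ≈ 73.88 kHz.
Equivalently f₂ = f₀ · (v − v_e)/(v + v_e).
Beat against the emitted tone (with f₀ = 78500 Hz): |f₂ − f₀| = 2v_e·f₀/(v + v_e) = 2 × 10 × 78500/340 ≈ 4618 Hz.

4618 Hz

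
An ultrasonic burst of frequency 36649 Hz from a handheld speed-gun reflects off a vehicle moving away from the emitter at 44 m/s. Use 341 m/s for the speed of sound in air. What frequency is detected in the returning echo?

28272 Hz

The vehicle first receives the wave as a moving observer: f₁ = f₀ · (v − u)/v = 36649 × (341 − 44)/341 ≈ 31920 Hz.
The reflection then acts as a moving source: f₂ = f₁ · v/(v + u) ≈ 28272 Hz.
Equivalently f₂ = f₀ · (v − u)/(v + u).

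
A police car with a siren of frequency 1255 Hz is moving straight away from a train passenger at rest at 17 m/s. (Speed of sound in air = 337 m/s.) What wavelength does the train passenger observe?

28.2 cm

With the source moving away from a stationary observer, f' = f · v/(v + v_s).
f' = 1255 × 337/(337 + 17) ≈ 1195 Hz.
λ' = v/f' = 337/1194.73 ≈ 28.2 cm.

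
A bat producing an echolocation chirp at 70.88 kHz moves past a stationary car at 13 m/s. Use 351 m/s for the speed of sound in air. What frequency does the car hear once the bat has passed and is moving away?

Receding: f₂ = f · v/(v + v_s) = 70.88 × 351/364 ≈ 68.3 kHz.

68.3 kHz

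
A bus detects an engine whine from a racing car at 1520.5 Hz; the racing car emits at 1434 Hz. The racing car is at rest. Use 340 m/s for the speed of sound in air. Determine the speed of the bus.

f' > f, so the bus is approaching.
f' = f · (v + v_o)/v ⇒ v_o = v · |f'/f − 1|.
v_o = 340 × |1520.5/1434 − 1| = 340 × 0.06032 ≈ 20.5 m/s.

20.5 m/s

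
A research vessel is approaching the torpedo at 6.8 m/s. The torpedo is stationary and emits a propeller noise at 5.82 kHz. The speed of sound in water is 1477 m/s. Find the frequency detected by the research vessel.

5.85 kHz

Only the observer moves, toward the source, so f' = f · (v + v_o)/v.
f' = 5.82 × (1477 + 6.8)/1477 = 5.82 × 1483.8/1477 ≈ 5.85 kHz.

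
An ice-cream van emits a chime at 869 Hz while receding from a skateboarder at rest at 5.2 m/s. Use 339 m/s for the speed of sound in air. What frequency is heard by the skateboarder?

856 Hz

With the source moving away from a stationary observer, f' = f · v/(v + v_s).
f' = 869 × 339/(339 + 5.2) = 869 × 339/344.2 ≈ 856 Hz.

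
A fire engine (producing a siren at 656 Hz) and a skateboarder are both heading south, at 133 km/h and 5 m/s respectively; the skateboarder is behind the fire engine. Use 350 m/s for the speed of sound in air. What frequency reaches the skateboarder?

602 Hz

133 km/h = 36.94 m/s.
The skateboarder is behind, so the fire engine is moving away from it while the skateboarder is moving toward the fire engine.
General Doppler shift: f' = f · (v + v_o)/(v + v_s).
f' = 656 × (350 + 5)/(350 + 36.94) = 656 × 355/386.94 ≈ 602 Hz.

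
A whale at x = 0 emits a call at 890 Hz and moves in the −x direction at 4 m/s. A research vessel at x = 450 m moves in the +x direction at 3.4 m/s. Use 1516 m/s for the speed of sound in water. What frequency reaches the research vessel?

The observer lies on the +x side, so the source is heading away from the observer and the observer is heading away from the source.
General Doppler shift: f' = f · (v − v_o)/(v + v_s).
f' = 890 × (1516 − 3.4)/(1516 + 4) = 890 × 1512.6/1520 ≈ 886 Hz.

886 Hz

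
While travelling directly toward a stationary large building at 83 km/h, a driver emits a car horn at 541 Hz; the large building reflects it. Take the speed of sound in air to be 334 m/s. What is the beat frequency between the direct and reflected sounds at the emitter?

83 km/h = 23.06 m/s.
The large building receives the sound from a moving source: f₁ = f₀ · v/(v − v_e) = 541 × 334/310.94 ≈ 581.1 Hz.
On the return leg the driver is a moving observer: f₂ = f₁ · (v + v_e)/v = 581.1 × 357.06/334 ≈ 621.2 Hz.
Beat against the emitted tone: |f₂ − f₀| = 2v_e·f₀/(v − v_e) = 2 × 23.06 × 541/310.94 ≈ 80 Hz.

80 Hz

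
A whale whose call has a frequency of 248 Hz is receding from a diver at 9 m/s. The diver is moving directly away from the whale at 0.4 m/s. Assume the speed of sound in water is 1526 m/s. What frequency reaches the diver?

Both move, so f' = f · (v − v_o)/(v + v_s).
f' = 248 × (1526 − 0.4)/(1526 + 9) = 248 × 1525.6/1535 ≈ 246 Hz.

246 Hz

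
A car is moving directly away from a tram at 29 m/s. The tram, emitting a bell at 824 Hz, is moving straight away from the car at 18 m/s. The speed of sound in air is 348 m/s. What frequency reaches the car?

718 Hz

With source receding and observer receding, f' = f · (v − v_o)/(v + v_s).
f' = 824 × (348 − 29)/(348 + 18) = 824 × 319/366 ≈ 718 Hz.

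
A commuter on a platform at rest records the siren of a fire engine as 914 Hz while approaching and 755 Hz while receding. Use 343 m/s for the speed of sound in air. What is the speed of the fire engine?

f₁/f₂ = (v + v_s)/(v − v_s), so v_s = v · (f₁ − f₂)/(f₁ + f₂).
v_s = 343 × (914 − 755)/(914 + 755) = 343 × 159/1669 ≈ 33 m/s.

33 m/s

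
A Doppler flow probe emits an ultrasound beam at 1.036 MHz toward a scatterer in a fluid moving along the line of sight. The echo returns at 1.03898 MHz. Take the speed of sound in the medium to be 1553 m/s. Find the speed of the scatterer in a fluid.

2.23 m/s

Double Doppler shift off a moving reflector: f₂ = f₀ · (v + u)/(v − u) (u > 0 toward emitter).
Rearranging, u = v · (f₂ − f₀)/(f₂ + f₀) = 1553 × 0.00298/2.07498 ≈ 2.23 m/s.
So the scatterer in a fluid is moving at 2.23 m/s toward the emitter.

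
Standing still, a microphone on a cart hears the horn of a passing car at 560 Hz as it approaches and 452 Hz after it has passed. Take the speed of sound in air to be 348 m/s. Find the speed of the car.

f₁/f₂ = (v + v_s)/(v − v_s), so v_s = v · (f₁ − f₂)/(f₁ + f₂).
v_s = 348 × (560 − 452)/(560 + 452) = 348 × 108/1012 ≈ 37 m/s.

37 m/s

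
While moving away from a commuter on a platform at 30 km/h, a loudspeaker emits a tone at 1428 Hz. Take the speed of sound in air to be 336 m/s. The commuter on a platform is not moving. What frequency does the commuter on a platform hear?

1393 Hz

30 km/h = 8.333 m/s.
Moving source, stationary observer: f' = f · v/(v + v_s) since the source is receding.
f' = 1428 × 336/(336 + 8.333) = 1428 × 336/344.3 ≈ 1393 Hz.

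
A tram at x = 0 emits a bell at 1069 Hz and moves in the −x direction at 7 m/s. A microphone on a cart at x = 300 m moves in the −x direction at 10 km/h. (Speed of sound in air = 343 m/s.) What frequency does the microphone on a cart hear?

10 km/h = 2.778 m/s.
The observer lies on the +x side, so the source is heading away from the observer and the observer is heading toward the source.
With source receding and observer approaching, f' = f · (v + v_o)/(v + v_s).
f' = 1069 × (343 + 2.778)/(343 + 7) = 1069 × 345.78/350 ≈ 1056 Hz.

1056 Hz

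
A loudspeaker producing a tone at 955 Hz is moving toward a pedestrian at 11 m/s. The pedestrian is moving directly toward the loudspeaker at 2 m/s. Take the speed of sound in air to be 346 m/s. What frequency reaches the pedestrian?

992 Hz

General Doppler shift: f' = f · (v + v_o)/(v − v_s).
f' = 955 × (346 + 2)/(346 − 11) = 955 × 348/335 ≈ 992 Hz.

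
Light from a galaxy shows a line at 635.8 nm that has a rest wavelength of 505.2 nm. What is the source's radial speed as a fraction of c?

λ'/λ₀ = 1.2585 > 1 (redshift), so the source is receding.
λ'/λ₀ = √((1 + β)/(1 − β)) for a receding source ⇒ β = (r² − 1)/(r² + 1) with r = λ'/λ₀.
β = (1.5839 − 1)/(1.5839 + 1) ≈ 0.226.

0.226c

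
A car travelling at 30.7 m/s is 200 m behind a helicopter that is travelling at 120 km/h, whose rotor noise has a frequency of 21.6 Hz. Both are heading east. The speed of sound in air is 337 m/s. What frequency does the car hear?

21.4 Hz

120 km/h = 33.33 m/s.
The car is behind, so the helicopter is moving away from it while the car is moving toward the helicopter.
With source receding and observer approaching, f' = f · (v + v_o)/(v + v_s).
f' = 21.6 × (337 + 30.7)/(337 + 33.33) = 21.6 × 367.7/370.33 ≈ 21.4 Hz.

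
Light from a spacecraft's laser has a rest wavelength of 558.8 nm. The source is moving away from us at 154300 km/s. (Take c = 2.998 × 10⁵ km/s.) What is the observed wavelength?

β = v/c = 154300/299800 = 0.5147.
Relativistic Doppler for wavelength: λ' = λ₀ · √((1 + β)/(1 − β)).
λ' = 558.8 × √(1.5147/0.4853) = 558.8 × 1.76662 ≈ 987.2 nm.

987.2 nm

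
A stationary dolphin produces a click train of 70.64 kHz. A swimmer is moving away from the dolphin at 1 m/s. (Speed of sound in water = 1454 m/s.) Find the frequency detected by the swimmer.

70.6 kHz

Moving observer, stationary source: f' = f · (v − v_o)/v.
f' = 70.64 × (1454 − 1)/1454 = 70.64 × 1453/1454 ≈ 70.6 kHz.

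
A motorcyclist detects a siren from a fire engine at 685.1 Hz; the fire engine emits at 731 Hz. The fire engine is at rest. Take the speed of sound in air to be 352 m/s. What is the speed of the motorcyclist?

f' < f, so the motorcyclist is receding.
f' = f · (v − v_o)/v ⇒ v_o = v · |f'/f − 1|.
v_o = 352 × |685.1/731 − 1| = 352 × 0.06279 ≈ 22.1 m/s.

22.1 m/s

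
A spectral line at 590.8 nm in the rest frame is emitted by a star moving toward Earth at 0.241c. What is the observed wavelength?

Relativistic Doppler for wavelength: λ' = λ₀ · √((1 − β)/(1 + β)).
λ' = 590.8 × √(0.7590/1.2410) = 590.8 × 0.78205 ≈ 462.0 nm.

462.0 nm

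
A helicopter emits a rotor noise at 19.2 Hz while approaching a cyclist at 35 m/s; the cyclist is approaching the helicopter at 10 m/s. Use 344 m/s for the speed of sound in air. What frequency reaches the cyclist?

Both move, so f' = f · (v + v_o)/(v − v_s).
f' = 19.2 × (344 + 10)/(344 − 35) = 19.2 × 354/309 ≈ 22.0 Hz.

22.0 Hz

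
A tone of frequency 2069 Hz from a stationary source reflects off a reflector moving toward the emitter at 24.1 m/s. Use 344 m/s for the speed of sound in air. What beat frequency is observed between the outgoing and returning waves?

The reflector first receives the wave as a moving observer: f₁ = f₀ · (v + u)/v = 2069 × (344 + 24.1)/344 ≈ 2214 Hz.
On reflection it acts as a source moving toward the stationary detector: f₂ = f₁ · v/(v − u) = 2214 × 344/319.9 ≈ 2381 Hz.
Beat frequency: |f₂ − f₀| = 2u·f₀/(v − u) = 2 × 24.1 × 2069/319.9 ≈ 312 Hz.

312 Hz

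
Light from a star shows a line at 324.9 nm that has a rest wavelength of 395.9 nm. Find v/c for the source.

0.195c

λ'/λ₀ = 0.8207 < 1 (blueshift), so the source is approaching.
λ'/λ₀ = √((1 − β)/(1 + β)) for an approaching source ⇒ β = (1 − r²)/(1 + r²) with r = λ'/λ₀.
β = (1 − 0.6735)/(1 + 0.6735) ≈ 0.195.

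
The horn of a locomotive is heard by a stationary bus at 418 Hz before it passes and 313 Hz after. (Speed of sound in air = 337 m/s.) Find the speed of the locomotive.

48 m/s

f₁/f₂ = (v + v_s)/(v − v_s), so v_s = v · (f₁ − f₂)/(f₁ + f₂).
v_s = 337 × (418 − 313)/(418 + 313) = 337 × 105/731 ≈ 48 m/s.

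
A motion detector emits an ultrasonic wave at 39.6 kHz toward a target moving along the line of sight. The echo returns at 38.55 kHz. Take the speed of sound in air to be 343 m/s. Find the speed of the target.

Double Doppler shift off a moving reflector: f₂ = f₀ · (v + u)/(v − u) (u > 0 toward emitter).
Rearranging, u = v · (f₂ − f₀)/(f₂ + f₀) = 343 × -1.05/78.15 ≈ -4.6 m/s.
So the target is moving at 4.6 m/s away from the emitter.

4.6 m/s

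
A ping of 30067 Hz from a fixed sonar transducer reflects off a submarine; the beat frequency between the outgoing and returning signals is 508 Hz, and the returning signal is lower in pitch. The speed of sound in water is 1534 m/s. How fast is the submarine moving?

13.1 m/s

Double Doppler shift off a moving reflector: f₂ = f₀ · (v + u)/(v − u) (u > 0 toward emitter).
Returning signal is lower, so f₂ = f₀ − Δf = 30067 − 508 = 29559 Hz.
Rearranging, u = v · (f₂ − f₀)/(f₂ + f₀) = 1534 × -508/59626 ≈ -13.1 m/s.
So the submarine is moving at 13.1 m/s away from the emitter.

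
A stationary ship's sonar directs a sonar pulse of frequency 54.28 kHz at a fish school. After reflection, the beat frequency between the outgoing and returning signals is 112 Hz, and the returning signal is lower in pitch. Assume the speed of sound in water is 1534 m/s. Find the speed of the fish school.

1.58 m/s

Double Doppler shift off a moving reflector: f₂ = f₀ · (v + u)/(v − u) (u > 0 toward emitter).
Returning signal is lower, so f₂ = f₀ − Δf = 54280 − 112 = 54168 Hz.
Rearranging, u = v · (f₂ − f₀)/(f₂ + f₀) = 1534 × -112/108448 ≈ -1.58 m/s.
So the fish school is moving at 1.58 m/s away from the emitter.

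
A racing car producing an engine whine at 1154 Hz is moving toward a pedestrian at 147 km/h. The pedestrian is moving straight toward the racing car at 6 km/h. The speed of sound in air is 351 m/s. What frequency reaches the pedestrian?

1312 Hz

147 km/h = 40.83 m/s; 6 km/h = 1.667 m/s.
With source approaching and observer approaching, f' = f · (v + v_o)/(v − v_s).
f' = 1154 × (351 + 1.667)/(351 − 40.83) = 1154 × 352.67/310.17 ≈ 1312 Hz.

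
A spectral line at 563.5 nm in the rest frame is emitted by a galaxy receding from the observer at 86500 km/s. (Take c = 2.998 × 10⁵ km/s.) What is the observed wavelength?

758.3 nm

β = v/c = 86500/299800 = 0.2885.
Relativistic Doppler for wavelength: λ' = λ₀ · √((1 + β)/(1 − β)).
λ' = 563.5 × √(1.2885/0.7115) = 563.5 × 1.34576 ≈ 758.3 nm.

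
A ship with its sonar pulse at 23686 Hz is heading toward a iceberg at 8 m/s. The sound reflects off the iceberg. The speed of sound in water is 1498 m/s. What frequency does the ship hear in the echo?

The iceberg receives the sound from a moving source: f₁ = f₀ · v/(v − v_e) = 23686 × 1498/1490 ≈ 23813 Hz.
On the return leg the ship is a moving observer: f₂ = f₁ · (v + v_e)/v = 23813 × 1506/1498 ≈ 23940 Hz.

23940 Hz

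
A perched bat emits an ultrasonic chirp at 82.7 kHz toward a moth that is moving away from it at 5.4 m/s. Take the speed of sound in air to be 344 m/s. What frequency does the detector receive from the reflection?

80.1 kHz

The moth first receives the wave as a moving observer: f₁ = f₀ · (v − u)/v = 82.7 × (344 − 5.4)/344 ≈ 81.4 kHz.
The reflection then acts as a moving source: f₂ = f₁ · v/(v + u) ≈ 80.1 kHz.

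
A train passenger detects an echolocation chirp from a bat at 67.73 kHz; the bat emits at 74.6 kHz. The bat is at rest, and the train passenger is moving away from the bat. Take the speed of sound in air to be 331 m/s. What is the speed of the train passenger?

f' = f · (v − v_o)/v ⇒ v_o = v · |f'/f − 1|.
v_o = 331 × |67.73/74.6 − 1| = 331 × 0.09209 ≈ 30 m/s.

30 m/s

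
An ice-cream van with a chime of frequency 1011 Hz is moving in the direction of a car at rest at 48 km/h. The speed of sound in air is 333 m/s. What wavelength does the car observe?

31.6 cm

48 km/h = 13.33 m/s.
With the source moving toward a stationary observer, f' = f · v/(v − v_s).
f' = 1011 × 333/(333 − 13.33) ≈ 1053 Hz.
λ' = v/f' = 333/1053.17 ≈ 31.6 cm.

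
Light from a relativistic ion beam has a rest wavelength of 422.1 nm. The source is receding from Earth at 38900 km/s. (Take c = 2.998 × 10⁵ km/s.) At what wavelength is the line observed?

480.9 nm

β = v/c = 38900/299800 = 0.1298.
Relativistic Doppler for wavelength: λ' = λ₀ · √((1 + β)/(1 − β)).
λ' = 422.1 × √(1.1298/0.8702) = 422.1 × 1.13939 ≈ 480.9 nm.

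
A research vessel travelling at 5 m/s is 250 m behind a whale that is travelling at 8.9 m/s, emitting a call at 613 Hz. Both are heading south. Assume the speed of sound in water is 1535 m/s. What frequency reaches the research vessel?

The research vessel is behind, so the whale is moving away from it while the research vessel is moving toward the whale.
Both move, so f' = f · (v + v_o)/(v + v_s).
f' = 613 × (1535 + 5)/(1535 + 8.9) = 613 × 1540/1543.9 ≈ 611 Hz.

611 Hz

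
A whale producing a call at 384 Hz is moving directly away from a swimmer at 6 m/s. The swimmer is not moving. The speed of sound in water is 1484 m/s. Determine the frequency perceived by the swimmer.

Only the source moves, away from the listener, so f' = f · v/(v + v_s).
f' = 384 × 1484/(1484 + 6) = 384 × 1484/1490 ≈ 382 Hz.

382 Hz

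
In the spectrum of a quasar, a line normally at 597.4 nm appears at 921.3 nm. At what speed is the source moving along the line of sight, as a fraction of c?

0.408c

λ'/λ₀ = 1.5422 > 1 (redshift), so the source is receding.
λ'/λ₀ = √((1 + β)/(1 − β)) for a receding source ⇒ β = (r² − 1)/(r² + 1) with r = λ'/λ₀.
β = (2.3783 − 1)/(2.3783 + 1) ≈ 0.408.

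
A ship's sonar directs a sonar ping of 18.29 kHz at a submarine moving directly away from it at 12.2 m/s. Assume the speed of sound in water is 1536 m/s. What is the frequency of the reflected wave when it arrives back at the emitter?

The submarine first receives the wave as a moving observer: f₁ = f₀ · (v − u)/v = 18.29 × (1536 − 12.2)/1536 ≈ 18.14 kHz.
The reflection then acts as a moving source: f₂ = f₁ · v/(v + u) ≈ 18.00 kHz.
Equivalently f₂ = f₀ · (v − u)/(v + u).

18.00 kHz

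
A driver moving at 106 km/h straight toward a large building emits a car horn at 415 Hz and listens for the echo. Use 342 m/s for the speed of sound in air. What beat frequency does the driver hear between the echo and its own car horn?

106 km/h = 29.44 m/s.
The large building receives the sound from a moving source: f₁ = f₀ · v/(v − v_e) = 415 × 342/312.56 ≈ 454.1 Hz.
On the return leg the driver is a moving observer: f₂ = f₁ · (v + v_e)/v = 454.1 × 371.44/342 ≈ 493.2 Hz.
Beat against the emitted tone: |f₂ − f₀| = 2v_e·f₀/(v − v_e) = 2 × 29.44 × 415/312.56 ≈ 78 Hz.

78 Hz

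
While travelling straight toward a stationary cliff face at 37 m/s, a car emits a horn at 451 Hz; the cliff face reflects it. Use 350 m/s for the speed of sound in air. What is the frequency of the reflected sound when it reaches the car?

558 Hz

The cliff face receives the sound from a moving source: f₁ = f₀ · v/(v − v_e) = 451 × 350/313 ≈ 504 Hz.
On the return leg the car is a moving observer: f₂ = f₁ · (v + v_e)/v = 504 × 387/350 ≈ 558 Hz.
Equivalently f₂ = f₀ · (v + v_e)/(v − v_e).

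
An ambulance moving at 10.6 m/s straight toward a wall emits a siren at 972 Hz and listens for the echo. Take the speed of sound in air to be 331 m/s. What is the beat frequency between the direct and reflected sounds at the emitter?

64 Hz

The wall receives the sound from a moving source: f₁ = f₀ · v/(v − v_e) = 972 × 331/320.4 ≈ 1004.2 Hz.
On the return leg the ambulance is a moving observer: f₂ = f₁ · (v + v_e)/v = 1004.2 × 341.6/331 ≈ 1036.3 Hz.
Beat against the emitted tone: |f₂ − f₀| = 2v_e·f₀/(v − v_e) = 2 × 10.6 × 972/320.4 ≈ 64 Hz.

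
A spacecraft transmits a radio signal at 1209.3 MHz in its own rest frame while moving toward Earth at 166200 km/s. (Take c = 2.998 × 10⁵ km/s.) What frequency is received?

2258.5 MHz

β = v/c = 166200/299800 = 0.5544.
Relativistic Doppler for frequency: f' = f₀ · √((1 + β)/(1 − β)).
f' = 1209.3 × √(1.5544/0.4456) = 1209.3 × 1.86763 ≈ 2258.5 MHz.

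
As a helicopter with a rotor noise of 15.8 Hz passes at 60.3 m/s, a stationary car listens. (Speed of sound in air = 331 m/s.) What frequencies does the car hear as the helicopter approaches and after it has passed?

19.3 Hz approaching; 13.4 Hz receding

Approaching: f₁ = f · v/(v − v_s) = 15.8 × 331/270.7 ≈ 19.3 Hz.
Receding: f₂ = f · v/(v + v_s) = 15.8 × 331/391.3 ≈ 13.4 Hz.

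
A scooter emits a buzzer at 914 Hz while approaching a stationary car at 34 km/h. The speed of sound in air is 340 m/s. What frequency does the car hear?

34 km/h = 9.444 m/s.
With the source moving toward a stationary observer, f' = f · v/(v − v_s).
f' = 914 × 340/(340 − 9.444) = 914 × 340/330.6 ≈ 940 Hz.

940 Hz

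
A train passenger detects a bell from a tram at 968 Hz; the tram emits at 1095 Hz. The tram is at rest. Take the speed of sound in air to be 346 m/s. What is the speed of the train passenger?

f' < f, so the train passenger is receding.
f' = f · (v − v_o)/v ⇒ v_o = v · |f'/f − 1|.
v_o = 346 × |968/1095 − 1| = 346 × 0.116 ≈ 40 m/s.

40 m/s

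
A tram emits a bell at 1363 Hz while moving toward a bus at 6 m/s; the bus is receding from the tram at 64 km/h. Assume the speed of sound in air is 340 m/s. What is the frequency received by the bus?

64 km/h = 17.78 m/s.
With source approaching and observer receding, f' = f · (v − v_o)/(v − v_s).
f' = 1363 × (340 − 17.78)/(340 − 6) = 1363 × 322.22/334 ≈ 1315 Hz.

1315 Hz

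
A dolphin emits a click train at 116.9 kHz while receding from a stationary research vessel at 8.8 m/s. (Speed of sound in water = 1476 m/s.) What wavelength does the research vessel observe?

1.3 cm

Moving source, stationary observer: f' = f · v/(v + v_s) since the source is receding.
f' = 116.9 × 1476/(1476 + 8.8) ≈ 116.2 kHz.
λ' = v/f' = 1476/116207 ≈ 1.3 cm.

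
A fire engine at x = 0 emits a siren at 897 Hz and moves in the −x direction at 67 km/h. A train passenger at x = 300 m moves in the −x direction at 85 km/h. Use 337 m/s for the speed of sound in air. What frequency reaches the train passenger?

67 km/h = 18.61 m/s; 85 km/h = 23.61 m/s.
The observer lies on the +x side, so the source is heading away from the observer and the observer is heading toward the source.
With source receding and observer approaching, f' = f · (v + v_o)/(v + v_s).
f' = 897 × (337 + 23.61)/(337 + 18.61) = 897 × 360.61/355.61 ≈ 910 Hz.

910 Hz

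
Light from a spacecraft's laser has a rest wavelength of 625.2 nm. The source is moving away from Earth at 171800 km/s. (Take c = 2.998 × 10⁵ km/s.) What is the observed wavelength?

1200.1 nm

β = v/c = 171800/299800 = 0.5730.
Relativistic Doppler for wavelength: λ' = λ₀ · √((1 + β)/(1 − β)).
λ' = 625.2 × √(1.5730/0.4270) = 625.2 × 1.91947 ≈ 1200.1 nm.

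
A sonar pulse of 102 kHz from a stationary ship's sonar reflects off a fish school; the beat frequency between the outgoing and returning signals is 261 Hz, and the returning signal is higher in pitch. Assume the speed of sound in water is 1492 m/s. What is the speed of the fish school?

Double Doppler shift off a moving reflector: f₂ = f₀ · (v + u)/(v − u) (u > 0 toward emitter).
Returning signal is higher, so f₂ = f₀ + Δf = 102000 + 261 = 102261 Hz.
Rearranging, u = v · (f₂ − f₀)/(f₂ + f₀) = 1492 × 261/204261 ≈ 1.91 m/s.
So the fish school is moving at 1.91 m/s toward the emitter.

1.91 m/s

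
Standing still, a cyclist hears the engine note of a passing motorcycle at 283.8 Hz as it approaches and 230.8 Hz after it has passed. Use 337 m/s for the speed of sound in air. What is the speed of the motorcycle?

f₁/f₂ = (v + v_s)/(v − v_s), so v_s = v · (f₁ − f₂)/(f₁ + f₂).
v_s = 337 × (283.8 − 230.8)/(283.8 + 230.8) = 337 × 53.0/514.6 ≈ 35 m/s.

35 m/s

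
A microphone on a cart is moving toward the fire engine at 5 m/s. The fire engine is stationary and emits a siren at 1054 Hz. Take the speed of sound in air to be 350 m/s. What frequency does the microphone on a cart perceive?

Moving observer, stationary source: f' = f · (v + v_o)/v.
f' = 1054 × (350 + 5)/350 = 1054 × 355/350 ≈ 1069 Hz.

1069 Hz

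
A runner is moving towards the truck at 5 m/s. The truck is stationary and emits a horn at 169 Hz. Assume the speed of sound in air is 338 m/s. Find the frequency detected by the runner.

Moving observer, stationary source: f' = f · (v + v_o)/v.
f' = 169 × (338 + 5)/338 = 169 × 343/338 ≈ 172 Hz.

172 Hz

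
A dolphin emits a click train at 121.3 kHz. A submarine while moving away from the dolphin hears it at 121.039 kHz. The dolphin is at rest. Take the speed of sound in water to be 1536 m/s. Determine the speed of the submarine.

f' = f · (v − v_o)/v ⇒ v_o = v · |f'/f − 1|.
v_o = 1536 × |121.039/121.3 − 1| = 1536 × 0.002152 ≈ 3.3 m/s.

3.3 m/s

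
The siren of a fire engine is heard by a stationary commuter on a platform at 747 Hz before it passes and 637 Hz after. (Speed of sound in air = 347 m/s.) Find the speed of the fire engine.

28 m/s

f₁/f₂ = (v + v_s)/(v − v_s), so v_s = v · (f₁ − f₂)/(f₁ + f₂).
v_s = 347 × (747 − 637)/(747 + 637) = 347 × 110/1384 ≈ 28 m/s.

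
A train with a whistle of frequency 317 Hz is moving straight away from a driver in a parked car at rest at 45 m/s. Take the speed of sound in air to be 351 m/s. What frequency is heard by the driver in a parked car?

281 Hz

Only the source moves, away from the listener, so f' = f · v/(v + v_s).
f' = 317 × 351/(351 + 45) = 317 × 351/396 ≈ 281 Hz.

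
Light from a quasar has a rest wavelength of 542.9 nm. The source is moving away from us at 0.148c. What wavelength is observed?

630.2 nm

Relativistic Doppler for wavelength: λ' = λ₀ · √((1 + β)/(1 − β)).
λ' = 542.9 × √(1.1480/0.8520) = 542.9 × 1.16078 ≈ 630.2 nm.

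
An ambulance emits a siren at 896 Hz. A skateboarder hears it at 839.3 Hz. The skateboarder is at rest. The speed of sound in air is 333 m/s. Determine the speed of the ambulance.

f' < f, so the ambulance is receding.
f' = f · v/(v + v_s) ⇒ v_s = v · |1 − f/f'|.
v_s = 333 × |1 − 896/839.3| = 333 × 0.06756 ≈ 22.5 m/s.

22.5 m/s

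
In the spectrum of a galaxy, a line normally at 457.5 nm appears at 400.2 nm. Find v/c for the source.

λ'/λ₀ = 0.8748 < 1 (blueshift), so the source is approaching.
λ'/λ₀ = √((1 − β)/(1 + β)) for an approaching source ⇒ β = (1 − r²)/(1 + r²) with r = λ'/λ₀.
β = (1 − 0.7652)/(1 + 0.7652) ≈ 0.133.

0.133c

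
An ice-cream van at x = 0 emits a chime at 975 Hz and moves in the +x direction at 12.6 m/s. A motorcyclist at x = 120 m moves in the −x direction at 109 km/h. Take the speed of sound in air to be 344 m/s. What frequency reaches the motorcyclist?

109 km/h = 30.28 m/s.
The observer lies on the +x side, so the source is heading toward the observer and the observer is heading toward the source.
Both move, so f' = f · (v + v_o)/(v − v_s).
f' = 975 × (344 + 30.28)/(344 − 12.6) = 975 × 374.28/331.4 ≈ 1101 Hz.

1101 Hz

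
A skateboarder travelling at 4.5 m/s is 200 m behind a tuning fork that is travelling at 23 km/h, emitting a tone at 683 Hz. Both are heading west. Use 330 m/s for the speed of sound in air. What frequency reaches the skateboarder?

679 Hz

23 km/h = 6.389 m/s.
The skateboarder is behind, so the tuning fork is moving away from it while the skateboarder is moving toward the tuning fork.
General Doppler shift: f' = f · (v + v_o)/(v + v_s).
f' = 683 × (330 + 4.5)/(330 + 6.389) = 683 × 334.5/336.39 ≈ 679 Hz.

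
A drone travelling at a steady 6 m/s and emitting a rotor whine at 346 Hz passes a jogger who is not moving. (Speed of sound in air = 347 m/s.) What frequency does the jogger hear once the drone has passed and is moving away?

Receding: f₂ = f · v/(v + v_s) = 346 × 347/353 ≈ 340 Hz.

340 Hz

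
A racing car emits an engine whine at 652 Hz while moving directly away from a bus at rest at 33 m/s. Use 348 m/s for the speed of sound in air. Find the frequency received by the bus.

Only the source moves, away from the listener, so f' = f · v/(v + v_s).
f' = 652 × 348/(348 + 33) = 652 × 348/381 ≈ 596 Hz.

596 Hz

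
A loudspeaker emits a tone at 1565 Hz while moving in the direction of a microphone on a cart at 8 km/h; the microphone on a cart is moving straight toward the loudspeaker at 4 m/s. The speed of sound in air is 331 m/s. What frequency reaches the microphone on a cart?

8 km/h = 2.222 m/s.
Both move, so f' = f · (v + v_o)/(v − v_s).
f' = 1565 × (331 + 4)/(331 − 2.222) = 1565 × 335/328.78 ≈ 1595 Hz.

1595 Hz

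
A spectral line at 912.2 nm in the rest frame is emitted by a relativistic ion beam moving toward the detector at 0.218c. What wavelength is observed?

Relativistic Doppler for wavelength: λ' = λ₀ · √((1 − β)/(1 + β)).
λ' = 912.2 × √(0.7820/1.2180) = 912.2 × 0.80127 ≈ 730.9 nm.

730.9 nm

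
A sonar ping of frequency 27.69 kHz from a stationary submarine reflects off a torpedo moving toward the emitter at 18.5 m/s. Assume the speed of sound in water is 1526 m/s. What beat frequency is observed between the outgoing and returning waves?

680 Hz

At the torpedo (a moving observer), f₁ = f₀ · (v + u)/v = 27.69 × 1544.5/1526 ≈ 28.026 kHz.
On reflection it acts as a source moving toward the stationary detector: f₂ = f₁ · v/(v − u) = 28.026 × 1526/1507.5 ≈ 28.370 kHz.
Equivalently f₂ = f₀ · (v + u)/(v − u).
Beat frequency (with f₀ = 27690 Hz): |f₂ − f₀| = 2u·f₀/(v − u) = 2 × 18.5 × 27690/1507.5 ≈ 680 Hz.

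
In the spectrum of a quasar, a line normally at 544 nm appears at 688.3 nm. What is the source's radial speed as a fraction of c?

λ'/λ₀ = 1.2653 > 1 (redshift), so the source is receding.
λ'/λ₀ = √((1 + β)/(1 − β)) for a receding source ⇒ β = (r² − 1)/(r² + 1) with r = λ'/λ₀.
β = (1.6009 − 1)/(1.6009 + 1) ≈ 0.231.

0.231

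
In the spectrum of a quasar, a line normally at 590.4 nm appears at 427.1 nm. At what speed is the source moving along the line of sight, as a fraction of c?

0.313

λ'/λ₀ = 0.7234 < 1 (blueshift), so the source is approaching.
λ'/λ₀ = √((1 − β)/(1 + β)) for an approaching source ⇒ β = (1 − r²)/(1 + r²) with r = λ'/λ₀.
β = (1 − 0.5233)/(1 + 0.5233) ≈ 0.313.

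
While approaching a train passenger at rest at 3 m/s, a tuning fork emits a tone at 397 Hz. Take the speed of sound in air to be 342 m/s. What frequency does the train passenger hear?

401 Hz

With the source moving toward a stationary observer, f' = f · v/(v − v_s).
f' = 397 × 342/(342 − 3) = 397 × 342/339 ≈ 401 Hz.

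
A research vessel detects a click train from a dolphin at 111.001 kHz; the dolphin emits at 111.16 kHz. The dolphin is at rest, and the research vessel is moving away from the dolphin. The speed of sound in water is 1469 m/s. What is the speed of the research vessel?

2.10 m/s

f' = f · (v − v_o)/v ⇒ v_o = v · |f'/f − 1|.
v_o = 1469 × |111.001/111.16 − 1| = 1469 × 0.00143 ≈ 2.10 m/s.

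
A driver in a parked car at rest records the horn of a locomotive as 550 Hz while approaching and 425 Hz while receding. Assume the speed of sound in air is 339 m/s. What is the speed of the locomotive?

43 m/s

f₁/f₂ = (v + v_s)/(v − v_s), so v_s = v · (f₁ − f₂)/(f₁ + f₂).
v_s = 339 × (550 − 425)/(550 + 425) = 339 × 125/975 ≈ 43 m/s.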